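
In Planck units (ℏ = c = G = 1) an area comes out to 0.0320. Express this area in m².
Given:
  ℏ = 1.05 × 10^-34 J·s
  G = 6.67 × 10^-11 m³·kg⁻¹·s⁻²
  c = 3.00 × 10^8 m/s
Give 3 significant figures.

8.30 × 10^-72 m²

One Planck area: A_P = ℏG/c³ = 2.59 × 10^-70 m².
0.0320 × 2.59 × 10^-70 m² = 8.30 × 10^-72 m²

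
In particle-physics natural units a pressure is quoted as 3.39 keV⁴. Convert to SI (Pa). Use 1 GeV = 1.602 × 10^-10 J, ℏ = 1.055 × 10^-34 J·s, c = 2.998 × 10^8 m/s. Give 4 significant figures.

Pressure is [E]/[L]³ = [E]⁴/(ℏc)³.
1 GeV⁴ → 1/(ℏc)³ × (1 GeV in J)⁴ = 2.082 × 10^37 Pa.
Convert the energy scale: 3.39 keV⁴ = 3.39 × 10^-24 GeV⁴.
Result: 3.39 × 10^-24 × 2.082 × 10^37 = 7.057 × 10^13 Pa.

7.057 × 10^13 Pa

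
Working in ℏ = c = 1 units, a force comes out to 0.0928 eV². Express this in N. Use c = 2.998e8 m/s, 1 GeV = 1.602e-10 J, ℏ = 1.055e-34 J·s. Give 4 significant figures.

Force is [E]/[L] = [E]²/(ℏc); restore (ℏc)⁻¹.
1 GeV² → 1/(ℏc) × (1 GeV in J)² = 8.114e5 N.
Convert the energy scale: 0.0928 eV² = 9.28e-20 GeV².
Result: 9.28e-20 × 8.114e5 = 7.530e-14 N.

7.530e-14 N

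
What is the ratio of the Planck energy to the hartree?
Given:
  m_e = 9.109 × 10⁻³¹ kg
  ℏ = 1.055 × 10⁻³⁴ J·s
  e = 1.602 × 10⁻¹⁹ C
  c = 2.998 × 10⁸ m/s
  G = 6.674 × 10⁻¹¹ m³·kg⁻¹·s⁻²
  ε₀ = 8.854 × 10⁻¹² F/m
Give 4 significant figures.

4.494 × 10²⁶

Planck energy: E_P = √(ℏc⁵/G) = 1.957 × 10⁹ J
hartree: E_h = m_e e⁴/(4πε₀ℏ)² = 4.354 × 10⁻¹⁸ J
ratio = 1.957 × 10⁹ / 4.354 × 10⁻¹⁸ = 4.494 × 10²⁶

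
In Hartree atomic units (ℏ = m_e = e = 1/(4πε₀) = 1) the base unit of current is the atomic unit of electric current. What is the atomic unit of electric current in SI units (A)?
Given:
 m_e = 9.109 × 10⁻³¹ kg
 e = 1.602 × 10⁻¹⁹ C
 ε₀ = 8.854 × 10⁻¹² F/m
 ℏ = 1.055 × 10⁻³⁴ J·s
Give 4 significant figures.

I_au = e E_h/ℏ = m_e e⁵/((4πε₀)²ℏ³)
E_h = 4.354 × 10⁻¹⁸ J
e·E_h/ℏ = 6.612 × 10⁻³ A

6.612 × 10⁻³ A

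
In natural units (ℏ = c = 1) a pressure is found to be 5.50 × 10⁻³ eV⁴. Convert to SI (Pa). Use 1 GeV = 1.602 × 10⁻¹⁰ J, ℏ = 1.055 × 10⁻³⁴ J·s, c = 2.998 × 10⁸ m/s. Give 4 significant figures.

0.1145 Pa

Pressure is [E]/[L]³ = [E]⁴/(ℏc)³.
1 GeV⁴ → 1/(ℏc)³ × (1 GeV in J)⁴ = 2.082 × 10³⁷ Pa.
Convert the energy scale: 5.50 × 10⁻³ eV⁴ = 5.50 × 10⁻³⁹ GeV⁴.
Result: 5.50 × 10⁻³⁹ × 2.082 × 10³⁷ = 0.1145 Pa.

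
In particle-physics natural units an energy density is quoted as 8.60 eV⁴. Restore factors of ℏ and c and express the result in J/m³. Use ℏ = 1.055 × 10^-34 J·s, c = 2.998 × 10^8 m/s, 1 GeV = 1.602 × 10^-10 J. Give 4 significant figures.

[E]/[L]³ = [E]⁴/(ℏc)³; restore (ℏc)⁻³.
1 GeV⁴ → 1/(ℏc)³ × (1 GeV in J)⁴ = 2.082 × 10^37 J/m³.
Convert the energy scale: 8.60 eV⁴ = 8.60 × 10^-36 GeV⁴.
Result: 8.60 × 10^-36 × 2.082 × 10^37 = 179 J/m³.

179 J/m³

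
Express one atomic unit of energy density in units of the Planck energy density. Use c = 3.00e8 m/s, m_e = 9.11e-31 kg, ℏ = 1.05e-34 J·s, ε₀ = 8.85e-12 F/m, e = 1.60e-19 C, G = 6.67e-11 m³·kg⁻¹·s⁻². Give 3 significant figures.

6.44e-101

atomic unit of energy density: u_au = E_h/a₀³ = m_e⁴e¹⁰/((4πε₀)⁵ℏ⁸) = 3.01e13 J/m³
Planck energy density: u_P = c⁷/(ℏG²) = 4.68e113 J/m³
ratio = 3.01e13 / 4.68e113 = 6.44e-101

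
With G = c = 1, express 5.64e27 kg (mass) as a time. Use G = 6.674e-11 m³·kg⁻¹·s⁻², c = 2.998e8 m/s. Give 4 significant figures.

1.397e-8 s

Mass → time via G/c³.
5.64e27 kg × (G/c³) = 1.397e-8 s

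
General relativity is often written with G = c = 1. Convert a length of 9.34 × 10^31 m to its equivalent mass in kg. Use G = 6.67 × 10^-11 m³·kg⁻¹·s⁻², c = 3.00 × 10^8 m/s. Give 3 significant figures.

Length → mass via c²/G.
9.34 × 10^31 m × (c²/G) = 1.26 × 10^59 kg

1.26 × 10^59 kg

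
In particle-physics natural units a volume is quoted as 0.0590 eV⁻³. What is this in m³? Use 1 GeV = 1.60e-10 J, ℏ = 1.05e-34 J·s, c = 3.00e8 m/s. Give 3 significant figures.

4.50e-22 m³

Volume is [L]³ = [E]⁻³·(ℏc)³.
1 GeV⁻³ → (ℏc)³ × (1 GeV in J)⁻³ = 7.63e-48 m³.
Convert the energy scale: 0.0590 eV⁻³ = 5.90e25 GeV⁻³.
Result: 5.90e25 × 7.63e-48 = 4.50e-22 m³.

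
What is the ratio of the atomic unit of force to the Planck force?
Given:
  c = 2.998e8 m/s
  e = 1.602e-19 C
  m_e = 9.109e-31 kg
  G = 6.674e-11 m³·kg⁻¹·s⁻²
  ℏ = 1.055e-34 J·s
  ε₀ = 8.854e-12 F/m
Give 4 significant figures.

atomic unit of force: F_au = E_h/a₀ = m_e²e⁶/((4πε₀)³ℏ⁴) = 8.220e-8 N
Planck force: F_P = c⁴/G = 1.210e44 N
ratio = 8.220e-8 / 1.210e44 = 6.791e-52

6.791e-52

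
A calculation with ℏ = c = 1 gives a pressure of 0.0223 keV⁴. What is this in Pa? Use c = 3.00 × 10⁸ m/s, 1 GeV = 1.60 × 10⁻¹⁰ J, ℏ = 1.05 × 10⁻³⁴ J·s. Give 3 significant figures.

Pressure is [E]/[L]³ = [E]⁴/(ℏc)³.
1 GeV⁴ → 1/(ℏc)³ × (1 GeV in J)⁴ = 2.10 × 10³⁷ Pa.
Convert the energy scale: 0.0223 keV⁴ = 2.23 × 10⁻²⁶ GeV⁴.
Result: 2.23 × 10⁻²⁶ × 2.10 × 10³⁷ = 4.68 × 10¹¹ Pa.

4.68 × 10¹¹ Pa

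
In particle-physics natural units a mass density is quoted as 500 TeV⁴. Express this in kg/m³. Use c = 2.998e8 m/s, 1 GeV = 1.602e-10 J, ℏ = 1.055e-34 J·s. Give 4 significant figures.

1.158e35 kg/m³

Mass density is [E]/(c²[L]³) = [E]⁴/(ℏ³c⁵).
1 GeV⁴ → 1/(ℏ³c⁵) × (1 GeV in J)⁴ = 2.316e20 kg/m³.
Convert the energy scale: 500 TeV⁴ = 5.00e14 GeV⁴.
Result: 5.00e14 × 2.316e20 = 1.158e35 kg/m³.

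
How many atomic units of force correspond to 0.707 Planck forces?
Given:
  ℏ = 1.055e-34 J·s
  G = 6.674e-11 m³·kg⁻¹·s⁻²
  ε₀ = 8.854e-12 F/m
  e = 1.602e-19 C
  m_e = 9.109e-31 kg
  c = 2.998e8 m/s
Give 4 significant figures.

Planck force: F_P = c⁴/G = 1.210e44 N
atomic unit of force: F_au = E_h/a₀ = m_e²e⁶/((4πε₀)³ℏ⁴) = 8.220e-8 N
0.707 × 1.210e44 / 8.220e-8 = 1.041e51

1.041e51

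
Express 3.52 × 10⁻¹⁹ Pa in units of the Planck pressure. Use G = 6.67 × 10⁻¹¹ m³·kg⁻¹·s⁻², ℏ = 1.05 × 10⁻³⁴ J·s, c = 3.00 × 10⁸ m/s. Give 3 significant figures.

Planck pressure: p_P = c⁷/(ℏG²) = 4.68 × 10¹¹³ Pa.
3.52 × 10⁻¹⁹ / 4.68 × 10¹¹³ = 7.52 × 10⁻¹³³

7.52 × 10⁻¹³³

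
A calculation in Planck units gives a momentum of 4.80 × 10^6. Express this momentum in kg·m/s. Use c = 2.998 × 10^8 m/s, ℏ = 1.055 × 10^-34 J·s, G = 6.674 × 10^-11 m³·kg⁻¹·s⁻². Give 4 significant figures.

3.133 × 10^7 kg·m/s

One Planck momentum: p_P = √(ℏc³/G) = 6.527 kg·m/s.
4.80 × 10^6 × 6.527 kg·m/s = 3.133 × 10^7 kg·m/s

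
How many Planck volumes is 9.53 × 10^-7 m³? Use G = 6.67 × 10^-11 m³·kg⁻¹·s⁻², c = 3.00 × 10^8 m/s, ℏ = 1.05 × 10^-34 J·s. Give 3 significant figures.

Planck volume: V_P = (ℏG/c³)^(3/2) = 4.18 × 10^-105 m³.
9.53 × 10^-7 / 4.18 × 10^-105 = 2.28 × 10^98

2.28 × 10^98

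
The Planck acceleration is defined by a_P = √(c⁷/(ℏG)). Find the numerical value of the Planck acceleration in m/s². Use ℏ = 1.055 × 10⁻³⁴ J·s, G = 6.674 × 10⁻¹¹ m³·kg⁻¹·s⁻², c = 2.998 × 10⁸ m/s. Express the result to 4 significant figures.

a_P = √(c⁷/(ℏG))
  = √(3.092 × 10¹⁰³)
  = 5.560 × 10⁵¹ m/s²

5.560 × 10⁵¹ m/s²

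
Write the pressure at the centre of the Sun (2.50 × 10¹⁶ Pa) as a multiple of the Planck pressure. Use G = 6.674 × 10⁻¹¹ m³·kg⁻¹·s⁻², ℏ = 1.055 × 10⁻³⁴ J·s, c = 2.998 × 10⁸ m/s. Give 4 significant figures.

Planck pressure: p_P = c⁷/(ℏG²) = 4.632 × 10¹¹³ Pa.
2.50 × 10¹⁶ / 4.632 × 10¹¹³ = 5.397 × 10⁻⁹⁸

5.397 × 10⁻⁹⁸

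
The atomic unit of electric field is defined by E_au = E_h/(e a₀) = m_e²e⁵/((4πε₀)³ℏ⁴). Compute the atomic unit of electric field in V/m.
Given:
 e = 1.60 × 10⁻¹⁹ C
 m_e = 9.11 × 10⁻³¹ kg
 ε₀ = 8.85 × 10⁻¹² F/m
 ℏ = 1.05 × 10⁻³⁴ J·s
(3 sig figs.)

5.20 × 10¹¹ V/m

E_au = E_h/(e a₀) = m_e²e⁵/((4πε₀)³ℏ⁴)
E_h = 4.38 × 10⁻¹⁸ J
a₀ = 5.26 × 10⁻¹¹ m
E_h/(e·a₀) = 5.20 × 10¹¹ V/m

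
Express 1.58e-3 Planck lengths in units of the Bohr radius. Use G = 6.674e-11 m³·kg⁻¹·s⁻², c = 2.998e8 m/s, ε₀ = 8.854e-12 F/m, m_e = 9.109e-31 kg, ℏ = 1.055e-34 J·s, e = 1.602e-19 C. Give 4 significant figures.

4.821e-28

Planck length: ℓ_P = √(ℏG/c³) = 1.616e-35 m
Bohr radius: a₀ = 4πε₀ℏ²/(m_e e²) = 5.297e-11 m
1.58e-3 × 1.616e-35 / 5.297e-11 = 4.821e-28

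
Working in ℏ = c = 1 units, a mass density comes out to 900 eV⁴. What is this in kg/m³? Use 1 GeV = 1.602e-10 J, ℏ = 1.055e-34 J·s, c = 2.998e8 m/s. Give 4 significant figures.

Mass density is [E]/(c²[L]³) = [E]⁴/(ℏ³c⁵).
1 GeV⁴ → 1/(ℏ³c⁵) × (1 GeV in J)⁴ = 2.316e20 kg/m³.
Convert the energy scale: 900 eV⁴ = 9.00e-34 GeV⁴.
Result: 9.00e-34 × 2.316e20 = 2.084e-13 kg/m³.

2.084e-13 kg/m³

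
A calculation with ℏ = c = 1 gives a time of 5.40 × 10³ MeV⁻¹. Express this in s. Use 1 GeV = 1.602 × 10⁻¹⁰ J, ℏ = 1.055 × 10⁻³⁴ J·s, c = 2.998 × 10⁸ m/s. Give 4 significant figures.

3.556 × 10⁻¹⁸ s

A time is [E]⁻¹ in ℏ=c=1; restore one factor of ℏ.
1 GeV⁻¹ → ℏ × (1 GeV in J)⁻¹ = 6.586 × 10⁻²⁵ s.
Convert the energy scale: 5.40 × 10³ MeV⁻¹ = 5.40 × 10⁶ GeV⁻¹.
Result: 5.40 × 10⁶ × 6.586 × 10⁻²⁵ = 3.556 × 10⁻¹⁸ s.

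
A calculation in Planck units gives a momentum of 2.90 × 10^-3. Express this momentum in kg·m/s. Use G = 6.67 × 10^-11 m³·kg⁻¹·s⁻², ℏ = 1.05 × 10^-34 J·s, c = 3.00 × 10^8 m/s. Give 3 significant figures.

One Planck momentum: p_P = √(ℏc³/G) = 6.52 kg·m/s.
2.90 × 10^-3 × 6.52 kg·m/s = 0.0189 kg·m/s

0.0189 kg·m/s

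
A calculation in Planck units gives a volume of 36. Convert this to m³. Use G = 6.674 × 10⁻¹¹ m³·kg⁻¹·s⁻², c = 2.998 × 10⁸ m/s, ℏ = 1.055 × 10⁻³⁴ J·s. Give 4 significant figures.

One Planck volume: V_P = (ℏG/c³)^(3/2) = 4.224 × 10⁻¹⁰⁵ m³.
36 × 4.224 × 10⁻¹⁰⁵ m³ = 1.521 × 10⁻¹⁰³ m³

1.521 × 10⁻¹⁰³ m³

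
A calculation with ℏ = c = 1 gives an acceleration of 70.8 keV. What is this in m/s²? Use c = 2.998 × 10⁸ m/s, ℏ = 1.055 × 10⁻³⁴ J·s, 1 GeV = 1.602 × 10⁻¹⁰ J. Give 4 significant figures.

3.223 × 10²⁸ m/s²

Acceleration is [L]/[T]² = c·[E]/ℏ.
1 GeV → c/ℏ × (1 GeV in J) = 4.552 × 10³² m/s².
Convert the energy scale: 70.8 keV = 7.08 × 10⁻⁵ GeV.
Result: 7.08 × 10⁻⁵ × 4.552 × 10³² = 3.223 × 10²⁸ m/s².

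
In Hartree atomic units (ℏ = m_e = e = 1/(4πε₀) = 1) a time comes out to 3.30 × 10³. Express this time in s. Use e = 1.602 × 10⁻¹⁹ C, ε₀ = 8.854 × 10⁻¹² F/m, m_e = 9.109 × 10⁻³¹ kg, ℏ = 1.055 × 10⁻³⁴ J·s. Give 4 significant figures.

7.996 × 10⁻¹⁴ s

One atomic unit of time: τ_au = (4πε₀)²ℏ³/(m_e e⁴) = 2.423 × 10⁻¹⁷ s.
3.30 × 10³ × 2.423 × 10⁻¹⁷ s = 7.996 × 10⁻¹⁴ s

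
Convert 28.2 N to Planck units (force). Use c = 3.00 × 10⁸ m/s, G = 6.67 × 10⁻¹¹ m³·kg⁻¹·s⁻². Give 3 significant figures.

2.32 × 10⁻⁴³

Planck force: F_P = c⁴/G = 1.21 × 10⁴⁴ N.
28.2 / 1.21 × 10⁴⁴ = 2.32 × 10⁻⁴³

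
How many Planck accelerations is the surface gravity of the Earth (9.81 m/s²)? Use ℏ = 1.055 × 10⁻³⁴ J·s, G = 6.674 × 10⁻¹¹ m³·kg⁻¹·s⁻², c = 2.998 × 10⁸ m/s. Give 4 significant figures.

1.764 × 10⁻⁵¹

Planck acceleration: a_P = √(c⁷/(ℏG)) = 5.560 × 10⁵¹ m/s².
9.81 / 5.560 × 10⁵¹ = 1.764 × 10⁻⁵¹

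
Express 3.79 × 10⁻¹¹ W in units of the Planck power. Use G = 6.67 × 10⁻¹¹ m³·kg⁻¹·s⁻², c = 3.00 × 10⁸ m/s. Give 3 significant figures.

1.04 × 10⁻⁶³

Planck power: P_P = c⁵/G = 3.64 × 10⁵² W.
3.79 × 10⁻¹¹ / 3.64 × 10⁵² = 1.04 × 10⁻⁶³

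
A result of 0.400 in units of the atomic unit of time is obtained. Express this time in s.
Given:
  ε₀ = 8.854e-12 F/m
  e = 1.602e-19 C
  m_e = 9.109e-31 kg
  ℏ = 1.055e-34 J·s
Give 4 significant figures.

One atomic unit of time: τ_au = (4πε₀)²ℏ³/(m_e e⁴) = 2.423e-17 s.
0.400 × 2.423e-17 s = 9.692e-18 s

9.692e-18 s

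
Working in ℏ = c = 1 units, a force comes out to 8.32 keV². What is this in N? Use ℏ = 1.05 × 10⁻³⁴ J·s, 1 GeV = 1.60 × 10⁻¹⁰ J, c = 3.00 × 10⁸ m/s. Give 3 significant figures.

Force is [E]/[L] = [E]²/(ℏc); restore (ℏc)⁻¹.
1 GeV² → 1/(ℏc) × (1 GeV in J)² = 8.13 × 10⁵ N.
Convert the energy scale: 8.32 keV² = 8.32 × 10⁻¹² GeV².
Result: 8.32 × 10⁻¹² × 8.13 × 10⁵ = 6.76 × 10⁻⁶ N.

6.76 × 10⁻⁶ N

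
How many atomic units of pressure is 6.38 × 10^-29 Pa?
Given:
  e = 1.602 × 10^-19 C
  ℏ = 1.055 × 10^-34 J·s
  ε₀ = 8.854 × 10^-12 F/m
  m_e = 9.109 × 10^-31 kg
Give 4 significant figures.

atomic unit of pressure: P_au = E_h/a₀³ = m_e⁴e¹⁰/((4πε₀)⁵ℏ⁸) = 2.929 × 10^13 Pa.
6.38 × 10^-29 / 2.929 × 10^13 = 2.178 × 10^-42

2.178 × 10^-42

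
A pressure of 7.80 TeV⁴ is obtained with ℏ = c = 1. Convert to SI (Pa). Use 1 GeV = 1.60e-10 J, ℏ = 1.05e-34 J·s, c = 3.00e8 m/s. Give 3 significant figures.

1.64e50 Pa

Pressure is [E]/[L]³ = [E]⁴/(ℏc)³.
1 GeV⁴ → 1/(ℏc)³ × (1 GeV in J)⁴ = 2.10e37 Pa.
Convert the energy scale: 7.80 TeV⁴ = 7.80e12 GeV⁴.
Result: 7.80e12 × 2.10e37 = 1.64e50 Pa.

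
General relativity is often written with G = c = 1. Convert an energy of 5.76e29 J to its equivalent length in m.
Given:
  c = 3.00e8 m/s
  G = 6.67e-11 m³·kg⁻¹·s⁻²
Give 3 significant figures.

Energy → length via G/c⁴.
5.76e29 J × (G/c⁴) = 4.74e-15 m

4.74e-15 m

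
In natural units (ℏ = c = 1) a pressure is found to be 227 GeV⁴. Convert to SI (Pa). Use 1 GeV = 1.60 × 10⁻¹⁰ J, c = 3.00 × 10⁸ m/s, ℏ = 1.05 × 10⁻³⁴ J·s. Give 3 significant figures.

Pressure is [E]/[L]³ = [E]⁴/(ℏc)³.
1 GeV⁴ → 1/(ℏc)³ × (1 GeV in J)⁴ = 2.10 × 10³⁷ Pa.
Result: 227 × 2.10 × 10³⁷ = 4.76 × 10³⁹ Pa.

4.76 × 10³⁹ Pa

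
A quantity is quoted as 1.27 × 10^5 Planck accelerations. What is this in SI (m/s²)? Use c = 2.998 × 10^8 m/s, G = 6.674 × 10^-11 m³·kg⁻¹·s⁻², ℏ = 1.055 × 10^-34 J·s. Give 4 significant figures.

7.061 × 10^56 m/s²

One Planck acceleration: a_P = √(c⁷/(ℏG)) = 5.560 × 10^51 m/s².
1.27 × 10^5 × 5.560 × 10^51 m/s² = 7.061 × 10^56 m/s²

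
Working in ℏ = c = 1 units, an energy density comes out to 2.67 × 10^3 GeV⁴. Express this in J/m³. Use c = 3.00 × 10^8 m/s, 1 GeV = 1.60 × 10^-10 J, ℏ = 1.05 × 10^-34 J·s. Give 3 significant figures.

5.60 × 10^40 J/m³

[E]/[L]³ = [E]⁴/(ℏc)³; restore (ℏc)⁻³.
1 GeV⁴ → 1/(ℏc)³ × (1 GeV in J)⁴ = 2.10 × 10^37 J/m³.
Result: 2.67 × 10^3 × 2.10 × 10^37 = 5.60 × 10^40 J/m³.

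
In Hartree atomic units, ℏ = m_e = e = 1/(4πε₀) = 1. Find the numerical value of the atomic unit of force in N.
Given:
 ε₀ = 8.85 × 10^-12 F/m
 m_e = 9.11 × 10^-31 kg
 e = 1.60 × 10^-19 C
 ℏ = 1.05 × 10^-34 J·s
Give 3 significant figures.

The unique combination of the constants set to 1 with dimensions of force is F_au = E_h/a₀ = m_e²e⁶/((4πε₀)³ℏ⁴).
E_h = 4.38 × 10^-18 J
a₀ = 5.26 × 10^-11 m
E_h/a₀ = 8.33 × 10^-8 N

8.33 × 10^-8 N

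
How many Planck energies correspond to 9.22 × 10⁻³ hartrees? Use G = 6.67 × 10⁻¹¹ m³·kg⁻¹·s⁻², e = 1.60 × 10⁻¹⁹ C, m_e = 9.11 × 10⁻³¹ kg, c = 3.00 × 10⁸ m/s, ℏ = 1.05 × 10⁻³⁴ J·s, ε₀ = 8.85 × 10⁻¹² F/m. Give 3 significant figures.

2.06 × 10⁻²⁹

hartree: E_h = m_e e⁴/(4πε₀ℏ)² = 4.38 × 10⁻¹⁸ J
Planck energy: E_P = √(ℏc⁵/G) = 1.96 × 10⁹ J
9.22 × 10⁻³ × 4.38 × 10⁻¹⁸ / 1.96 × 10⁹ = 2.06 × 10⁻²⁹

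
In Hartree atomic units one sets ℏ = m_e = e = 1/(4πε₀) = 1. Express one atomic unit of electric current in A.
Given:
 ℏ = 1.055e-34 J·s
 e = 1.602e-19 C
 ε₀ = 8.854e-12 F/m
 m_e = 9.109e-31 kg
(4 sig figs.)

6.612e-3 A

I_au = e E_h/ℏ = m_e e⁵/((4πε₀)²ℏ³)
E_h = 4.354e-18 J
e·E_h/ℏ = 6.612e-3 A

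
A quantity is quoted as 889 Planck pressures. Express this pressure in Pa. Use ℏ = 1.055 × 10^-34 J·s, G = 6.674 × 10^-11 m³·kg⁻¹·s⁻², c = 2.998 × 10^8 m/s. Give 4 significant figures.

One Planck pressure: p_P = c⁷/(ℏG²) = 4.632 × 10^113 Pa.
889 × 4.632 × 10^113 Pa = 4.118 × 10^116 Pa

4.118 × 10^116 Pa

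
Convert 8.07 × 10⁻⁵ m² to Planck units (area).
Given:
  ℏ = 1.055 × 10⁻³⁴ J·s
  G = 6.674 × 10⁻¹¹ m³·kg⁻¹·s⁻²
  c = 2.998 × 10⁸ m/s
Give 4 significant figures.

Planck area: A_P = ℏG/c³ = 2.613 × 10⁻⁷⁰ m².
8.07 × 10⁻⁵ / 2.613 × 10⁻⁷⁰ = 3.088 × 10⁶⁵

3.088 × 10⁶⁵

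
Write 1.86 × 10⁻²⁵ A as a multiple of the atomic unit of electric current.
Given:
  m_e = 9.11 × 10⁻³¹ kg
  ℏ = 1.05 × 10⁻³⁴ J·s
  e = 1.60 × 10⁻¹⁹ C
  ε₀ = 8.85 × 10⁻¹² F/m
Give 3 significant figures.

2.79 × 10⁻²³

atomic unit of electric current: I_au = e E_h/ℏ = m_e e⁵/((4πε₀)²ℏ³) = 6.67 × 10⁻³ A.
1.86 × 10⁻²⁵ / 6.67 × 10⁻³ = 2.79 × 10⁻²³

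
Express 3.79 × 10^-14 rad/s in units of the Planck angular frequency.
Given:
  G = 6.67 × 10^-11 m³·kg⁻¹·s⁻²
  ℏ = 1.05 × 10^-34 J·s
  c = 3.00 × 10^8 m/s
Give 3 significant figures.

Planck angular frequency: ω_P = √(c⁵/(ℏG)) = 1.86 × 10^43 rad/s.
3.79 × 10^-14 / 1.86 × 10^43 = 2.03 × 10^-57

2.03 × 10^-57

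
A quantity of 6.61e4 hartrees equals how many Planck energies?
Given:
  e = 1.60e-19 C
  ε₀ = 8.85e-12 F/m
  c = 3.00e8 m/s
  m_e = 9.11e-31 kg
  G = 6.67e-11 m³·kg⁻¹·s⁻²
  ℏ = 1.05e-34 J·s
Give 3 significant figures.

hartree: E_h = m_e e⁴/(4πε₀ℏ)² = 4.38e-18 J
Planck energy: E_P = √(ℏc⁵/G) = 1.96e9 J
6.61e4 × 4.38e-18 / 1.96e9 = 1.48e-22

1.48e-22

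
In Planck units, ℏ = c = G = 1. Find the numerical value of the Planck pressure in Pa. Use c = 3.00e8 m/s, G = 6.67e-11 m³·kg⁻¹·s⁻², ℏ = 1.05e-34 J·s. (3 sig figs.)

4.68e113 Pa

From ℏ = c = G = 1 the pressure scale is p_P = c⁷/(ℏG²).
  = 2.19e59 / 4.67e-55
  = 4.68e113 Pa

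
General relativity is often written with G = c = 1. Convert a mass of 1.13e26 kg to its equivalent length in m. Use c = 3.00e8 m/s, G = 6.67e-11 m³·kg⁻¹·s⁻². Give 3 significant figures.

In G = c = 1 units mass has dimensions of length; the conversion factor is G/c².
1.13e26 kg × (G/c²) = 0.0837 m

0.0837 m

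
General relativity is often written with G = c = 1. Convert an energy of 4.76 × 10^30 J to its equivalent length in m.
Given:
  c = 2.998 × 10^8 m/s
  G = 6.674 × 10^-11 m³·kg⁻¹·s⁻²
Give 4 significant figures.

Energy → length via G/c⁴.
4.76 × 10^30 J × (G/c⁴) = 3.932 × 10^-14 m

3.932 × 10^-14 m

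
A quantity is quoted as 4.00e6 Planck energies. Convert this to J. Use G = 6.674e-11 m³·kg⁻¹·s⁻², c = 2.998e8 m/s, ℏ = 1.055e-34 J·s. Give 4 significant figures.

One Planck energy: E_P = √(ℏc⁵/G) = 1.957e9 J.
4.00e6 × 1.957e9 J = 7.827e15 J

7.827e15 J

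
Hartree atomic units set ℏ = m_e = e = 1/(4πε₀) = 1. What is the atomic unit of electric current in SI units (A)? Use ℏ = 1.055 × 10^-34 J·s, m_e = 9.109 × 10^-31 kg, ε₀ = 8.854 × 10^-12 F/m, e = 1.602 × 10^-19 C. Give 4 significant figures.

6.612 × 10^-3 A

From ℏ = m_e = e = 1/(4πε₀) = 1 the current scale is I_au = e E_h/ℏ = m_e e⁵/((4πε₀)²ℏ³).
E_h = 4.354 × 10^-18 J
e·E_h/ℏ = 6.612 × 10^-3 A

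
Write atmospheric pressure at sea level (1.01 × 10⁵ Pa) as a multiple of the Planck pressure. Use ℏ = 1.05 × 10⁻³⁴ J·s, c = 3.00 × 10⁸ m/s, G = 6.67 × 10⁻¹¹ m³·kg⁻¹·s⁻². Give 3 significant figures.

Planck pressure: p_P = c⁷/(ℏG²) = 4.68 × 10¹¹³ Pa.
1.01 × 10⁵ / 4.68 × 10¹¹³ = 2.16 × 10⁻¹⁰⁹

2.16 × 10⁻¹⁰⁹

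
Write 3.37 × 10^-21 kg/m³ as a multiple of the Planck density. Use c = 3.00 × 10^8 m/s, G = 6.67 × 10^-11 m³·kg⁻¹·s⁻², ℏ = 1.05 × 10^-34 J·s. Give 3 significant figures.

6.48 × 10^-118

Planck density: ρ_P = c⁵/(ℏG²) = 5.20 × 10^96 kg/m³.
3.37 × 10^-21 / 5.20 × 10^96 = 6.48 × 10^-118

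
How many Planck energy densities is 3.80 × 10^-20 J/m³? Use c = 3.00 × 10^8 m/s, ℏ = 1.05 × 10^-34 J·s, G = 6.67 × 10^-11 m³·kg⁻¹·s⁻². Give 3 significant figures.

8.12 × 10^-134

Planck energy density: u_P = c⁷/(ℏG²) = 4.68 × 10^113 J/m³.
3.80 × 10^-20 / 4.68 × 10^113 = 8.12 × 10^-134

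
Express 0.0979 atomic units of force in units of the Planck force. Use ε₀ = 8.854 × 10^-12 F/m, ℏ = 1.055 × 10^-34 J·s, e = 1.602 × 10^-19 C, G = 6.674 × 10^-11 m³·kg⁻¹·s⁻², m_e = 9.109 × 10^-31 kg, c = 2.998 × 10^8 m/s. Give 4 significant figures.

6.648 × 10^-53

atomic unit of force: F_au = E_h/a₀ = m_e²e⁶/((4πε₀)³ℏ⁴) = 8.220 × 10^-8 N
Planck force: F_P = c⁴/G = 1.210 × 10^44 N
0.0979 × 8.220 × 10^-8 / 1.210 × 10^44 = 6.648 × 10^-53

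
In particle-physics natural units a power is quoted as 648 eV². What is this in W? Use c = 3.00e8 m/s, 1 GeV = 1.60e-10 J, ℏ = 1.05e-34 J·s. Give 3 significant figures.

Power is [E]/[T] = [E]²/ℏ.
1 GeV² → 1/ℏ × (1 GeV in J)² = 2.44e14 W.
Convert the energy scale: 648 eV² = 6.48e-16 GeV².
Result: 6.48e-16 × 2.44e14 = 0.158 W.

0.158 W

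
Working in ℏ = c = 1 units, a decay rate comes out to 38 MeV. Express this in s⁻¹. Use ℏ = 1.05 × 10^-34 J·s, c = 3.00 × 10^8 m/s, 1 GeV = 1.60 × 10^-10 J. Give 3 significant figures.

5.79 × 10^22 s⁻¹

A rate is [E]/ℏ; divide by ℏ.
1 GeV → 1/ℏ × (1 GeV in J) = 1.52 × 10^24 s⁻¹.
Convert the energy scale: 38 MeV = 0.0380 GeV.
Result: 0.0380 × 1.52 × 10^24 = 5.79 × 10^22 s⁻¹.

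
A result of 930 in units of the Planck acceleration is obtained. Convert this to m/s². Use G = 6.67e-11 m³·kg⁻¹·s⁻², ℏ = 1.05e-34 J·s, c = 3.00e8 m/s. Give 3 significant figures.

One Planck acceleration: a_P = √(c⁷/(ℏG)) = 5.59e51 m/s².
930 × 5.59e51 m/s² = 5.20e54 m/s²

5.20e54 m/s²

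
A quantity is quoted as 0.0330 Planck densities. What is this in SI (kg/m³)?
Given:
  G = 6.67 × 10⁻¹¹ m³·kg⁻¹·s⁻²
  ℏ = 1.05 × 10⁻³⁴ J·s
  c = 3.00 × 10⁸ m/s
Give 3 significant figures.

One Planck density: ρ_P = c⁵/(ℏG²) = 5.20 × 10⁹⁶ kg/m³.
0.0330 × 5.20 × 10⁹⁶ kg/m³ = 1.72 × 10⁹⁵ kg/m³

1.72 × 10⁹⁵ kg/m³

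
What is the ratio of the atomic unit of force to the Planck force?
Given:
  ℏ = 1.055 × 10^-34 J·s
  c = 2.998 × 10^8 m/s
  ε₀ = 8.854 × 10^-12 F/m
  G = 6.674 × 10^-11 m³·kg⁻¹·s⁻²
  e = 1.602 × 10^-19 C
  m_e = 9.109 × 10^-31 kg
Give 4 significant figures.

atomic unit of force: F_au = E_h/a₀ = m_e²e⁶/((4πε₀)³ℏ⁴) = 8.220 × 10^-8 N
Planck force: F_P = c⁴/G = 1.210 × 10^44 N
ratio = 8.220 × 10^-8 / 1.210 × 10^44 = 6.791 × 10^-52

6.791 × 10^-52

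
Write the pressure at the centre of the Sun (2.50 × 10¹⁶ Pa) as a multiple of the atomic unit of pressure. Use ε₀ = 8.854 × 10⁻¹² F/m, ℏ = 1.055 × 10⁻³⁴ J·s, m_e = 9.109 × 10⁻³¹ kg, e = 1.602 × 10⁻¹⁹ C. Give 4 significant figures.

853.5

atomic unit of pressure: P_au = E_h/a₀³ = m_e⁴e¹⁰/((4πε₀)⁵ℏ⁸) = 2.929 × 10¹³ Pa.
2.50 × 10¹⁶ / 2.929 × 10¹³ = 853.5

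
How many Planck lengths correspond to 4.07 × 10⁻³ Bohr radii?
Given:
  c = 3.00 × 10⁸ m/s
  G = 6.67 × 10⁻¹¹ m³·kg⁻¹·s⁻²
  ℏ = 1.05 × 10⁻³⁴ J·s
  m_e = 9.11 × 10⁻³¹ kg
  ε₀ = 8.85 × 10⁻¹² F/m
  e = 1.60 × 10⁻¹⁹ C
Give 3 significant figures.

Bohr radius: a₀ = 4πε₀ℏ²/(m_e e²) = 5.26 × 10⁻¹¹ m
Planck length: ℓ_P = √(ℏG/c³) = 1.61 × 10⁻³⁵ m
4.07 × 10⁻³ × 5.26 × 10⁻¹¹ / 1.61 × 10⁻³⁵ = 1.33 × 10²²

1.33 × 10²²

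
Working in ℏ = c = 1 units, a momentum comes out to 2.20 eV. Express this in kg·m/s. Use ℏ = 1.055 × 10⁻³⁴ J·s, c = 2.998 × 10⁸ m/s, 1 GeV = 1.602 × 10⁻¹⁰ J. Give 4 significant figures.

1.176 × 10⁻²⁷ kg·m/s

Momentum is [E]/c; divide by c.
1 GeV → 1/c × (1 GeV in J) = 5.344 × 10⁻¹⁹ kg·m/s.
Convert the energy scale: 2.20 eV = 2.20 × 10⁻⁹ GeV.
Result: 2.20 × 10⁻⁹ × 5.344 × 10⁻¹⁹ = 1.176 × 10⁻²⁷ kg·m/s.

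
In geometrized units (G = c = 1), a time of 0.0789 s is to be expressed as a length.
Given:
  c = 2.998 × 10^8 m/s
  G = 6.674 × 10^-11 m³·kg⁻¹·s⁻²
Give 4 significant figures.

Time → length via c.
0.0789 s × (c) = 2.365 × 10^7 m

2.365 × 10^7 m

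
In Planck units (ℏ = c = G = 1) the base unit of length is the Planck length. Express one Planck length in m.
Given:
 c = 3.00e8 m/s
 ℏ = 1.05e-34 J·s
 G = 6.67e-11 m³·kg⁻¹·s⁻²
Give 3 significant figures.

1.61e-35 m

ℓ_P = √(ℏG/c³)
  = √(2.59e-70)
  = 1.61e-35 m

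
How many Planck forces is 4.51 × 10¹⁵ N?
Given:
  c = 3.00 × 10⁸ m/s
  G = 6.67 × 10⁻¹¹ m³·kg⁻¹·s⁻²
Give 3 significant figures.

3.71 × 10⁻²⁹

Planck force: F_P = c⁴/G = 1.21 × 10⁴⁴ N.
4.51 × 10¹⁵ / 1.21 × 10⁴⁴ = 3.71 × 10⁻²⁹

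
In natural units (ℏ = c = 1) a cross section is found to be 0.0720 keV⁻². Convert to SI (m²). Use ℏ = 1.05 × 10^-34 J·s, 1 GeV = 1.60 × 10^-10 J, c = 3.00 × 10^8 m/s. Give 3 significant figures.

2.79 × 10^-21 m²

Area is [L]² = [E]⁻²·(ℏc)²; restore (ℏc)².
1 GeV⁻² → (ℏc)² × (1 GeV in J)⁻² = 3.88 × 10^-32 m².
Convert the energy scale: 0.0720 keV⁻² = 7.20 × 10^10 GeV⁻².
Result: 7.20 × 10^10 × 3.88 × 10^-32 = 2.79 × 10^-21 m².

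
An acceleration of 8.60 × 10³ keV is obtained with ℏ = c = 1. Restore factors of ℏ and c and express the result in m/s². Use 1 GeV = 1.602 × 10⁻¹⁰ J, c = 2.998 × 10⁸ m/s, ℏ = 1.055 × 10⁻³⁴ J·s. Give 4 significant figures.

Acceleration is [L]/[T]² = c·[E]/ℏ.
1 GeV → c/ℏ × (1 GeV in J) = 4.552 × 10³² m/s².
Convert the energy scale: 8.60 × 10³ keV = 8.60 × 10⁻³ GeV.
Result: 8.60 × 10⁻³ × 4.552 × 10³² = 3.915 × 10³⁰ m/s².

3.915 × 10³⁰ m/s²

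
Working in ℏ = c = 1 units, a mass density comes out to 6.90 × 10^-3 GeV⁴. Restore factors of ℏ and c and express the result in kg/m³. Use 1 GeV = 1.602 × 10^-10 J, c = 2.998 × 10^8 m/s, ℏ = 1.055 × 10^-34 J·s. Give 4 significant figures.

Mass density is [E]/(c²[L]³) = [E]⁴/(ℏ³c⁵).
1 GeV⁴ → 1/(ℏ³c⁵) × (1 GeV in J)⁴ = 2.316 × 10^20 kg/m³.
Result: 6.90 × 10^-3 × 2.316 × 10^20 = 1.598 × 10^18 kg/m³.

1.598 × 10^18 kg/m³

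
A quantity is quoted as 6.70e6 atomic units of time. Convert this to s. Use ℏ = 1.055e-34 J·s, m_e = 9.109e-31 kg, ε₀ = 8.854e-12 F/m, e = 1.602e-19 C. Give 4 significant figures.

1.623e-10 s

One atomic unit of time: τ_au = (4πε₀)²ℏ³/(m_e e⁴) = 2.423e-17 s.
6.70e6 × 2.423e-17 s = 1.623e-10 s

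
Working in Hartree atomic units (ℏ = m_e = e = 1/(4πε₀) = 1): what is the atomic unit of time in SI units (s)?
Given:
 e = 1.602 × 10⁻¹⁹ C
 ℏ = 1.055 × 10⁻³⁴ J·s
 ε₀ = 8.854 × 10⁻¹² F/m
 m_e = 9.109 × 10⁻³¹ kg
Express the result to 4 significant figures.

2.423 × 10⁻¹⁷ s

Dimensional analysis gives τ_au = (4πε₀)²ℏ³/(m_e e⁴).
E_h = 4.354 × 10⁻¹⁸ J
ℏ/E_h = 2.423 × 10⁻¹⁷ s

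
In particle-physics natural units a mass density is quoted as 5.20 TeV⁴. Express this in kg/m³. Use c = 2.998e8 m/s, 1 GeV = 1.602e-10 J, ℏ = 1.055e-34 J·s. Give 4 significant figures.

Mass density is [E]/(c²[L]³) = [E]⁴/(ℏ³c⁵).
1 GeV⁴ → 1/(ℏ³c⁵) × (1 GeV in J)⁴ = 2.316e20 kg/m³.
Convert the energy scale: 5.20 TeV⁴ = 5.20e12 GeV⁴.
Result: 5.20e12 × 2.316e20 = 1.204e33 kg/m³.

1.204e33 kg/m³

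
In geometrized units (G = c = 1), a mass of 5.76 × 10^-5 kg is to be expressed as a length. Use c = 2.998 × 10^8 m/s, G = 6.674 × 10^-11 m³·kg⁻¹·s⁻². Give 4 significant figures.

4.277 × 10^-32 m

In G = c = 1 units mass has dimensions of length; the conversion factor is G/c².
5.76 × 10^-5 kg × (G/c²) = 4.277 × 10^-32 m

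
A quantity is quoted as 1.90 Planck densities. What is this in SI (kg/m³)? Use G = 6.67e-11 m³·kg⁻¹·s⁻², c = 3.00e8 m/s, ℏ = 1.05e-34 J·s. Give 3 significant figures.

One Planck density: ρ_P = c⁵/(ℏG²) = 5.20e96 kg/m³.
1.90 × 5.20e96 kg/m³ = 9.88e96 kg/m³

9.88e96 kg/m³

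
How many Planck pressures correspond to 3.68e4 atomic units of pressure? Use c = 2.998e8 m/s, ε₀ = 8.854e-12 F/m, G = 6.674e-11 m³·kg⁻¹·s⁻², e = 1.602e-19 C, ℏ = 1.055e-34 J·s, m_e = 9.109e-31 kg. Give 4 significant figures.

atomic unit of pressure: P_au = E_h/a₀³ = m_e⁴e¹⁰/((4πε₀)⁵ℏ⁸) = 2.929e13 Pa
Planck pressure: p_P = c⁷/(ℏG²) = 4.632e113 Pa
3.68e4 × 2.929e13 / 4.632e113 = 2.327e-96

2.327e-96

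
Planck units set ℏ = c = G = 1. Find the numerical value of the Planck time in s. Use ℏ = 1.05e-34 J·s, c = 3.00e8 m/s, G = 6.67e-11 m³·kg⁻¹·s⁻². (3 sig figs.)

From ℏ = c = G = 1 the time scale is t_P = √(ℏG/c⁵).
  = √(2.88e-87)
  = 5.37e-44 s

5.37e-44 s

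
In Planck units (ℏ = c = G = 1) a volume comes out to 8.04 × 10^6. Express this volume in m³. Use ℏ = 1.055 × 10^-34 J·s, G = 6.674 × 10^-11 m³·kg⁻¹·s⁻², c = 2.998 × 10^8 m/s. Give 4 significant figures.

3.396 × 10^-98 m³

One Planck volume: V_P = (ℏG/c³)^(3/2) = 4.224 × 10^-105 m³.
8.04 × 10^6 × 4.224 × 10^-105 m³ = 3.396 × 10^-98 m³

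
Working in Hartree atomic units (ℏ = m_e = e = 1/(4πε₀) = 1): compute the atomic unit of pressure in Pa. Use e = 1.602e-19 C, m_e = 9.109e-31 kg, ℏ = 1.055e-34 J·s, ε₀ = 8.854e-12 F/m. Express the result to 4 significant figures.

2.929e13 Pa

Dimensional analysis gives P_au = E_h/a₀³ = m_e⁴e¹⁰/((4πε₀)⁵ℏ⁸).
E_h = 4.354e-18 J
a₀ = 5.297e-11 m
E_h/a₀³ = 2.929e13 Pa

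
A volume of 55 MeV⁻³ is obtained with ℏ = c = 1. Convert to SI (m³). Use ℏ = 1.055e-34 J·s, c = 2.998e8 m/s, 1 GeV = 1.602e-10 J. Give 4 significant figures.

4.233e-37 m³

Volume is [L]³ = [E]⁻³·(ℏc)³.
1 GeV⁻³ → (ℏc)³ × (1 GeV in J)⁻³ = 7.696e-48 m³.
Convert the energy scale: 55 MeV⁻³ = 5.50e10 GeV⁻³.
Result: 5.50e10 × 7.696e-48 = 4.233e-37 m³.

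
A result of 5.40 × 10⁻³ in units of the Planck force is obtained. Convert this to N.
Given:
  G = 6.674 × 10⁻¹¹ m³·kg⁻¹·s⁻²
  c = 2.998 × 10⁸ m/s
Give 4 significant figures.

One Planck force: F_P = c⁴/G = 1.210 × 10⁴⁴ N.
5.40 × 10⁻³ × 1.210 × 10⁴⁴ N = 6.536 × 10⁴¹ N

6.536 × 10⁴¹ N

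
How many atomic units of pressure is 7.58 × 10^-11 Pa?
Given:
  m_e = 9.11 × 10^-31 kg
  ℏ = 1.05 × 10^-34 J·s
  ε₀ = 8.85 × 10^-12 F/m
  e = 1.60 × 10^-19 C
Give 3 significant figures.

atomic unit of pressure: P_au = E_h/a₀³ = m_e⁴e¹⁰/((4πε₀)⁵ℏ⁸) = 3.01 × 10^13 Pa.
7.58 × 10^-11 / 3.01 × 10^13 = 2.52 × 10^-24

2.52 × 10^-24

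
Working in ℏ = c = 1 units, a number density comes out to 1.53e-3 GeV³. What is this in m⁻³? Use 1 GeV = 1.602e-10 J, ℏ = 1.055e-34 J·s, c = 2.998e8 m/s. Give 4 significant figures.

Number density is [L]⁻³ = [E]³/(ℏc)³.
1 GeV³ → 1/(ℏc)³ × (1 GeV in J)³ = 1.299e47 m⁻³.
Result: 1.53e-3 × 1.299e47 = 1.988e44 m⁻³.

1.988e44 m⁻³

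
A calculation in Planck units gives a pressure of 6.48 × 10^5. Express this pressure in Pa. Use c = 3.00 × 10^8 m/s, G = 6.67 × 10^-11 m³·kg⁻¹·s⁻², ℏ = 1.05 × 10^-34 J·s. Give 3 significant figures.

One Planck pressure: p_P = c⁷/(ℏG²) = 4.68 × 10^113 Pa.
6.48 × 10^5 × 4.68 × 10^113 Pa = 3.03 × 10^119 Pa

3.03 × 10^119 Pa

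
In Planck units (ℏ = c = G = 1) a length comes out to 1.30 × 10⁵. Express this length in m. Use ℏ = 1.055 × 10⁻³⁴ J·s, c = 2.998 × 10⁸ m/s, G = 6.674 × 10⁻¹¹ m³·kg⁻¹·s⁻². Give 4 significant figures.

One Planck length: ℓ_P = √(ℏG/c³) = 1.616 × 10⁻³⁵ m.
1.30 × 10⁵ × 1.616 × 10⁻³⁵ m = 2.101 × 10⁻³⁰ m

2.101 × 10⁻³⁰ m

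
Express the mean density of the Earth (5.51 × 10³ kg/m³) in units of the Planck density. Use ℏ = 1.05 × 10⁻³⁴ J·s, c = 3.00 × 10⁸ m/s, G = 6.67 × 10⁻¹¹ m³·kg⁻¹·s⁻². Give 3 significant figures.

1.06 × 10⁻⁹³

Planck density: ρ_P = c⁵/(ℏG²) = 5.20 × 10⁹⁶ kg/m³.
5.51 × 10³ / 5.20 × 10⁹⁶ = 1.06 × 10⁻⁹³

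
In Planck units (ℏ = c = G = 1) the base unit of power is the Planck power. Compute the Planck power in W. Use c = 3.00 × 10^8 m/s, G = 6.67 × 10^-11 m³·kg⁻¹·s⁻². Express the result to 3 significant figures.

3.64 × 10^52 W

P_P = c⁵/G
  = 2.43 × 10^42 / 6.67 × 10^-11
  = 3.64 × 10^52 W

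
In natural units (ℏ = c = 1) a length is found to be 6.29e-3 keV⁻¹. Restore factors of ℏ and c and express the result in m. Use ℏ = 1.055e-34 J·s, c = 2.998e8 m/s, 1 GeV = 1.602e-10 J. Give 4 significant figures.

1.242e-12 m

A length is [E]⁻¹ in ℏ=c=1; restore one factor of ℏc.
1 GeV⁻¹ → ℏc × (1 GeV in J)⁻¹ = 1.974e-16 m.
Convert the energy scale: 6.29e-3 keV⁻¹ = 6.29e3 GeV⁻¹.
Result: 6.29e3 × 1.974e-16 = 1.242e-12 m.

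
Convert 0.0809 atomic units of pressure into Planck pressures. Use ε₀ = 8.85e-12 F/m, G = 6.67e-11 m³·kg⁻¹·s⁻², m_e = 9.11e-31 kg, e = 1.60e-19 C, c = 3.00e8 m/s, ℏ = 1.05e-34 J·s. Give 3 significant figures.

5.21e-102

atomic unit of pressure: P_au = E_h/a₀³ = m_e⁴e¹⁰/((4πε₀)⁵ℏ⁸) = 3.01e13 Pa
Planck pressure: p_P = c⁷/(ℏG²) = 4.68e113 Pa
0.0809 × 3.01e13 / 4.68e113 = 5.21e-102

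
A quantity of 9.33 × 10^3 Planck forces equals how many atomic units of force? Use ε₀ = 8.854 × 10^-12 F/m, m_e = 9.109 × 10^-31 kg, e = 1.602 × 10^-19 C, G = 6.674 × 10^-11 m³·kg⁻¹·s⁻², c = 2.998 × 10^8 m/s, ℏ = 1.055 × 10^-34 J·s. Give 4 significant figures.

Planck force: F_P = c⁴/G = 1.210 × 10^44 N
atomic unit of force: F_au = E_h/a₀ = m_e²e⁶/((4πε₀)³ℏ⁴) = 8.220 × 10^-8 N
9.33 × 10^3 × 1.210 × 10^44 / 8.220 × 10^-8 = 1.374 × 10^55

1.374 × 10^55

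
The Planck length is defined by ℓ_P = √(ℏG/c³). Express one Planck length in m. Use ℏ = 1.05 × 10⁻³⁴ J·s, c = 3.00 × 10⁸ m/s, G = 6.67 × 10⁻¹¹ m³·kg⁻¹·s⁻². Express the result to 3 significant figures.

1.61 × 10⁻³⁵ m

ℓ_P = √(ℏG/c³)
  = √(2.59 × 10⁻⁷⁰)
  = 1.61 × 10⁻³⁵ m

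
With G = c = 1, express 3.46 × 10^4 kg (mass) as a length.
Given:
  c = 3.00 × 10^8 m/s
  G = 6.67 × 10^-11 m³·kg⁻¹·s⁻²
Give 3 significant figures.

In G = c = 1 units mass has dimensions of length; the conversion factor is G/c².
3.46 × 10^4 kg × (G/c²) = 2.56 × 10^-23 m

2.56 × 10^-23 m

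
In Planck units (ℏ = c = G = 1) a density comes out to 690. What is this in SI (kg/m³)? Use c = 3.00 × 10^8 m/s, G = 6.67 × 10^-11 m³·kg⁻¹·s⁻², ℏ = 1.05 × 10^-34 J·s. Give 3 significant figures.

One Planck density: ρ_P = c⁵/(ℏG²) = 5.20 × 10^96 kg/m³.
690 × 5.20 × 10^96 kg/m³ = 3.59 × 10^99 kg/m³

3.59 × 10^99 kg/m³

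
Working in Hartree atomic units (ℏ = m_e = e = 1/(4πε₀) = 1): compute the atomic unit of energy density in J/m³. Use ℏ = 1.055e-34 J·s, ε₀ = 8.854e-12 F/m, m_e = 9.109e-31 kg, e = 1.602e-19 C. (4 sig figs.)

2.929e13 J/m³

The unique combination of the constants set to 1 with dimensions of energy density is u_au = E_h/a₀³ = m_e⁴e¹⁰/((4πε₀)⁵ℏ⁸).
E_h = 4.354e-18 J
a₀ = 5.297e-11 m
E_h/a₀³ = 2.929e13 J/m³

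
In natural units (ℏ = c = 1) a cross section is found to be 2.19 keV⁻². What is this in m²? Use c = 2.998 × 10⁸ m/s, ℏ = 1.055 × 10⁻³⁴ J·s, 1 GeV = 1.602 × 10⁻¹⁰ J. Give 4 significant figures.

8.537 × 10⁻²⁰ m²

Area is [L]² = [E]⁻²·(ℏc)²; restore (ℏc)².
1 GeV⁻² → (ℏc)² × (1 GeV in J)⁻² = 3.898 × 10⁻³² m².
Convert the energy scale: 2.19 keV⁻² = 2.19 × 10¹² GeV⁻².
Result: 2.19 × 10¹² × 3.898 × 10⁻³² = 8.537 × 10⁻²⁰ m².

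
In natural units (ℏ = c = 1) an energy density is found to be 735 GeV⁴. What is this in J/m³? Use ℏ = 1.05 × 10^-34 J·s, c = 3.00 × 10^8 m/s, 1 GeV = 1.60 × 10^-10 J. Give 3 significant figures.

[E]/[L]³ = [E]⁴/(ℏc)³; restore (ℏc)⁻³.
1 GeV⁴ → 1/(ℏc)³ × (1 GeV in J)⁴ = 2.10 × 10^37 J/m³.
Result: 735 × 2.10 × 10^37 = 1.54 × 10^40 J/m³.

1.54 × 10^40 J/m³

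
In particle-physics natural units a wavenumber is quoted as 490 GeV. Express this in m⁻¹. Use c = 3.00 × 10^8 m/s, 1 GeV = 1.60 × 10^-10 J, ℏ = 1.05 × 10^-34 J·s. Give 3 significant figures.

Inverse length is [E]/(ℏc).
1 GeV → 1/(ℏc) × (1 GeV in J) = 5.08 × 10^15 m⁻¹.
Result: 490 × 5.08 × 10^15 = 2.49 × 10^18 m⁻¹.

2.49 × 10^18 m⁻¹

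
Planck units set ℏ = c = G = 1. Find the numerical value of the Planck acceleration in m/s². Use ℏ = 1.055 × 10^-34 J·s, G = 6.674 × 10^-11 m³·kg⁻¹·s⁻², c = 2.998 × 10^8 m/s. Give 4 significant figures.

5.560 × 10^51 m/s²

From ℏ = c = G = 1 the acceleration scale is a_P = √(c⁷/(ℏG)).
  = √(3.092 × 10^103)
  = 5.560 × 10^51 m/s²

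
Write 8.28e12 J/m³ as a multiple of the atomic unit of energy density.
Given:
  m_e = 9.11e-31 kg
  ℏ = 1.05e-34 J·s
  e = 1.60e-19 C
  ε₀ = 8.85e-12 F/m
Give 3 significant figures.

atomic unit of energy density: u_au = E_h/a₀³ = m_e⁴e¹⁰/((4πε₀)⁵ℏ⁸) = 3.01e13 J/m³.
8.28e12 / 3.01e13 = 0.275

0.275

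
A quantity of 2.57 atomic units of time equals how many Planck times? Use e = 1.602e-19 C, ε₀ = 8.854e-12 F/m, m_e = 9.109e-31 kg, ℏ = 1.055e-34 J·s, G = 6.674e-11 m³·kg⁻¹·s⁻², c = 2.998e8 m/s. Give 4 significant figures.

atomic unit of time: τ_au = (4πε₀)²ℏ³/(m_e e⁴) = 2.423e-17 s
Planck time: t_P = √(ℏG/c⁵) = 5.392e-44 s
2.57 × 2.423e-17 / 5.392e-44 = 1.155e27

1.155e27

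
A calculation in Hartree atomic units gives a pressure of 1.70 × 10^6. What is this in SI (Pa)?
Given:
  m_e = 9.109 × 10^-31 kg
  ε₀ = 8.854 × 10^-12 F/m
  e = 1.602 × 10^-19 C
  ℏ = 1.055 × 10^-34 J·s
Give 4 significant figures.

4.980 × 10^19 Pa

One atomic unit of pressure: P_au = E_h/a₀³ = m_e⁴e¹⁰/((4πε₀)⁵ℏ⁸) = 2.929 × 10^13 Pa.
1.70 × 10^6 × 2.929 × 10^13 Pa = 4.980 × 10^19 Pa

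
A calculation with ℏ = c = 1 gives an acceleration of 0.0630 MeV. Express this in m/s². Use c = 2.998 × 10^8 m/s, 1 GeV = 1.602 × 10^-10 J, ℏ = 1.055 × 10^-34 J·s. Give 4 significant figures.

Acceleration is [L]/[T]² = c·[E]/ℏ.
1 GeV → c/ℏ × (1 GeV in J) = 4.552 × 10^32 m/s².
Convert the energy scale: 0.0630 MeV = 6.30 × 10^-5 GeV.
Result: 6.30 × 10^-5 × 4.552 × 10^32 = 2.868 × 10^28 m/s².

2.868 × 10^28 m/s²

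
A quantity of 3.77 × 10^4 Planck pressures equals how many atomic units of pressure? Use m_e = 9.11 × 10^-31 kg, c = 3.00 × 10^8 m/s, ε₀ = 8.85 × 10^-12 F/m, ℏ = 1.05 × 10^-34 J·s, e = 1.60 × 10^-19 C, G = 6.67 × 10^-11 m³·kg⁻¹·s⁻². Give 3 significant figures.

Planck pressure: p_P = c⁷/(ℏG²) = 4.68 × 10^113 Pa
atomic unit of pressure: P_au = E_h/a₀³ = m_e⁴e¹⁰/((4πε₀)⁵ℏ⁸) = 3.01 × 10^13 Pa
3.77 × 10^4 × 4.68 × 10^113 / 3.01 × 10^13 = 5.86 × 10^104

5.86 × 10^104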